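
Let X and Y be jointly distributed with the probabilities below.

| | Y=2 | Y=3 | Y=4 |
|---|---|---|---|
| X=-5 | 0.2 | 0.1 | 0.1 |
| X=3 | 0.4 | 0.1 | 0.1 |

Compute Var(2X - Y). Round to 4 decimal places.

64.0000

E[X] = -0.2,  E[Y] = 2.6,  E[XY] = -1
Var(X) = 15.4 − (-0.2)² = 15.36;  Var(Y) = 7.4 − (2.6)² = 0.64
Cov(X,Y) = -1 − (-0.2)(2.6) = -0.48
Var(2X - Y) = (2)²·15.36 + (-1)²·0.64 + 2·(2)·(-1)·-0.48 = 64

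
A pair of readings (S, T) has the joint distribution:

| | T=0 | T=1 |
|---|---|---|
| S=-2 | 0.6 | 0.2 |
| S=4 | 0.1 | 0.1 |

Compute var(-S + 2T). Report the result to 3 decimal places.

5.640

E[S] = -0.8,  E[T] = 0.3,  E[ST] = 0
var(S) = 6.4 − (-0.8)² = 5.76;  var(T) = 0.3 − (0.3)² = 0.21
cov(S,T) = 0 − (-0.8)(0.3) = 0.24
var(-S + 2T) = (-1)²·5.76 + (2)²·0.21 + 2·(-1)·(2)·0.24 = 5.64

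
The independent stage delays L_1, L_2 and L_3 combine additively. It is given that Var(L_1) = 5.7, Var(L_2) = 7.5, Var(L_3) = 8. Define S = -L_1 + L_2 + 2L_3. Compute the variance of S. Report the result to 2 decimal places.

45.20

By independence, Var(S) = (-1)²Var(L_1) + (1)²Var(L_2) + (2)²Var(L_3)
= (-1)²·5.7 + (1)²·7.5 + (2)²·8 = 45.2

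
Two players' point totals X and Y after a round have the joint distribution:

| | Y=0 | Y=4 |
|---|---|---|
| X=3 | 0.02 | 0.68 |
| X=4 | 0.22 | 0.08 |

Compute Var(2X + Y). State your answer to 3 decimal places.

1.390

E[X] = 3.3,  E[Y] = 3.04,  E[XY] = 9.44
Var(X) = 11.1 − (3.3)² = 0.21;  Var(Y) = 12.16 − (3.04)² = 2.9184
Cov(X,Y) = 9.44 − (3.3)(3.04) = -0.592
Var(2X + Y) = (2)²·0.21 + (1)²·2.9184 + 2·(2)·(1)·-0.592 = 1.3904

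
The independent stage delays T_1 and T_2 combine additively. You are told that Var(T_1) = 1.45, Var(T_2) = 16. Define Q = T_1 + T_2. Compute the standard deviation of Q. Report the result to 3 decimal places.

By independence, Var(Q) = (1)²Var(T_1) + (1)²Var(T_2)
= (1)²·1.45 + (1)²·16 = 17.45
σ(Q) = √17.45 ≈ 4.177

4.177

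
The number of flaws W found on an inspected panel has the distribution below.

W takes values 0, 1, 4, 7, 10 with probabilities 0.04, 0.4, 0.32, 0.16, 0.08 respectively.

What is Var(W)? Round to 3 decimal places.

8.400

E[W] = (0)(0.04) + (1)(0.4) + (4)(0.32) + (7)(0.16) + (10)(0.08) = 3.6
E[W²] = (0)²(0.04) + (1)²(0.4) + (4)²(0.32) + (7)²(0.16) + (10)²(0.08) = 21.36
Var(W) = E[W²] − (E[W])² = 21.36 − (3.6)² = 8.4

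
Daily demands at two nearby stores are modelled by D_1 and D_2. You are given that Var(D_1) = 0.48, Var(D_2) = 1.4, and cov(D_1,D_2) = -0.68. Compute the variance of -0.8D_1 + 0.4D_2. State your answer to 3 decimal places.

Var(-0.8D_1 + 0.4D_2) = (-0.8)²·Var(D_1) + (0.4)²·Var(D_2) + 2·(-0.8)·(0.4)·cov(D_1,D_2)
= 0.64·0.48 + 0.16·1.4 + -0.64·-0.68 = 0.9664

0.966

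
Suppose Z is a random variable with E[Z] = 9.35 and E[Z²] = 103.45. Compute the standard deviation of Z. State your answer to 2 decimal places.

Var(Z) = 103.45 − (9.35)² = 16.0275
SD(Z) = √16.0275 ≈ 4.00

4.00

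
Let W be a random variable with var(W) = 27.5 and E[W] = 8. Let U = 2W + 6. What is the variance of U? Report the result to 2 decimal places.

110.00

var(2W + 6) = (2)²·var(W) = 4·27.5 = 110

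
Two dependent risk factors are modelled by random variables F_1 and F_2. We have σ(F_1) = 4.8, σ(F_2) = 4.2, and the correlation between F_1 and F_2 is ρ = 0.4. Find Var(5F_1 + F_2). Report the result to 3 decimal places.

674.280

Var(F_1) = (4.8)² = 23.04;  Var(F_2) = (4.2)² = 17.64
cov(F_1,F_2) = ρ·σ(F_1)·σ(F_2) = 0.4·4.8·4.2 = 8.064
Var(5F_1 + F_2) = (5)²·Var(F_1) + (1)²·Var(F_2) + 2·(5)·(1)·cov(F_1,F_2)
= 25·23.04 + 1·17.64 + 10·8.064 = 674.28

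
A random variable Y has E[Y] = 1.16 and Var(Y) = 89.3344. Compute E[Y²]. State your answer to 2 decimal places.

E[Y²] = Var(Y) + (E[Y])² = 89.3344 + (1.16)² = 90.68

90.68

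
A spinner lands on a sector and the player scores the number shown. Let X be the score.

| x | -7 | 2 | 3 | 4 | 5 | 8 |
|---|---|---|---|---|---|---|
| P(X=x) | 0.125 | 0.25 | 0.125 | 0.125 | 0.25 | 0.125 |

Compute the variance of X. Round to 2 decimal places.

16.94

E[X] = (-7)(0.125) + (2)(0.25) + (3)(0.125) + (4)(0.125) + (5)(0.25) + (8)(0.125) = 2.75
E[X²] = (-7)²(0.125) + (2)²(0.25) + (3)²(0.125) + (4)²(0.125) + (5)²(0.25) + (8)²(0.125) = 24.5
var(X) = E[X²] − (E[X])² = 24.5 − (2.75)² = 16.9375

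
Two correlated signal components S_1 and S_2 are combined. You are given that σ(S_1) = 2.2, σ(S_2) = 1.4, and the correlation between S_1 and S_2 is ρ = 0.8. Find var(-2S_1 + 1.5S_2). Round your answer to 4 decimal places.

8.9860

var(S_1) = (2.2)² = 4.84;  var(S_2) = (1.4)² = 1.96
Cov(S_1,S_2) = ρ·σ(S_1)·σ(S_2) = 0.8·2.2·1.4 = 2.464
var(-2S_1 + 1.5S_2) = (-2)²·var(S_1) + (1.5)²·var(S_2) + 2·(-2)·(1.5)·Cov(S_1,S_2)
= 4·4.84 + 2.25·1.96 + -6·2.464 = 8.986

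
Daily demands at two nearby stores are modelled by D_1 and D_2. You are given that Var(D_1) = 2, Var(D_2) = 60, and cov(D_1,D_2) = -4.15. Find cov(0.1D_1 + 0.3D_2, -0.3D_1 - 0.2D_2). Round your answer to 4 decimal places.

cov(0.1D_1 + 0.3D_2, -0.3D_1 - 0.2D_2) = (0.1)(-0.3)Var(D_1) + (0.3)(-0.2)Var(D_2) + [(0.1)(-0.2) + (0.3)(-0.3)]cov(D_1,D_2)
= -0.03·2 + -0.06·60 + -0.11·-4.15 = -3.2035

-3.2035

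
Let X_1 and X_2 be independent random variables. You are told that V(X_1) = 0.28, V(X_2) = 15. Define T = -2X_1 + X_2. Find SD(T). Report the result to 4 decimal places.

4.0150

By independence, V(T) = (-2)²V(X_1) + (1)²V(X_2)
= (-2)²·0.28 + (1)²·15 = 16.12
SD(T) = √16.12 ≈ 4.0150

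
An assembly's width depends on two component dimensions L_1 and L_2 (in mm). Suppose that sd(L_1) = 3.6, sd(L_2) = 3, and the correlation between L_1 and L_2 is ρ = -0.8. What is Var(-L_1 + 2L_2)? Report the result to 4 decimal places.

Var(L_1) = (3.6)² = 12.96;  Var(L_2) = (3)² = 9
Cov(L_1,L_2) = ρ·sd(L_1)·sd(L_2) = -0.8·3.6·3 = -8.64
Var(-L_1 + 2L_2) = (-1)²·Var(L_1) + (2)²·Var(L_2) + 2·(-1)·(2)·Cov(L_1,L_2)
= 1·12.96 + 4·9 + -4·-8.64 = 83.52

83.5200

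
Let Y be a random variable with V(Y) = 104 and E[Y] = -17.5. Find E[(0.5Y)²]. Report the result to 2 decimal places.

E[0.5Y] = 0.5·-17.5 = -8.75
V(0.5Y) = (0.5)²·104 = 26
E[(0.5Y)²] = V((0.5Y)) + (E[(0.5Y)])² = 26 + (-8.75)² = 102.5625

102.56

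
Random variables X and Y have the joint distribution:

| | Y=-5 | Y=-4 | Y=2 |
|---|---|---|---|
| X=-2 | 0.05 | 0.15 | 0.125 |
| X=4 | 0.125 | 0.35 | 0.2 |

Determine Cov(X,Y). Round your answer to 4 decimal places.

E[X] = 2.05,  E[Y] = -2.225
E[XY] = -5.3
Cov(X,Y) = E[XY] − E[X]E[Y] = -5.3 − (2.05)(-2.225) = -0.73875

-0.7388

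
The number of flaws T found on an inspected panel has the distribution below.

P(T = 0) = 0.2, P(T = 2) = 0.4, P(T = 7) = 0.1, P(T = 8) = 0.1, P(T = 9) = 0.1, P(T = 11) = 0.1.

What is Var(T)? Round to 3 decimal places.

14.610

E[T] = (0)(0.2) + (2)(0.4) + (7)(0.1) + (8)(0.1) + (9)(0.1) + (11)(0.1) = 4.3
E[T²] = (0)²(0.2) + (2)²(0.4) + (7)²(0.1) + (8)²(0.1) + (9)²(0.1) + (11)²(0.1) = 33.1
Var(T) = E[T²] − (E[T])² = 33.1 − (4.3)² = 14.61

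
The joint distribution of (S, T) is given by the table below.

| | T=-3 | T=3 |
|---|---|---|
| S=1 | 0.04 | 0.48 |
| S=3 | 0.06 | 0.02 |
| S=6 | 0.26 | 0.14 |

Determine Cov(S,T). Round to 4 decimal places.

E[S] = 3.16,  E[T] = 0.84
E[ST] = -1.2
Cov(S,T) = E[ST] − E[S]E[T] = -1.2 − (3.16)(0.84) = -3.8544

-3.8544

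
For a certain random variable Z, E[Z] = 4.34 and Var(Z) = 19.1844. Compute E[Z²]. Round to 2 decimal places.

E[Z²] = Var(Z) + (E[Z])² = 19.1844 + (4.34)² = 38.02

38.02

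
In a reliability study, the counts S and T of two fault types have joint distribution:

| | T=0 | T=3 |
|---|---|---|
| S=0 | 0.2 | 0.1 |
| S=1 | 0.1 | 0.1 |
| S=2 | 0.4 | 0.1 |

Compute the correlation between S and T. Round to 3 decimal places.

-0.150

E[S] = 1.2,  E[T] = 0.9
E[ST] = 0.9
Cov(S,T) = E[ST] − E[S]E[T] = 0.9 − (1.2)(0.9) = -0.18
Var(S) = 0.76,  Var(T) = 1.89
ρ = -0.18 / √(0.76·1.89) ≈ -0.150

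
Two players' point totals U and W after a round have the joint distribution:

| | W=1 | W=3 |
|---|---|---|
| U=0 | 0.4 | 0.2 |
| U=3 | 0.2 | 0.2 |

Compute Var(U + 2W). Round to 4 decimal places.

E[U] = 1.2,  E[W] = 1.8,  E[UW] = 2.4
Var(U) = 3.6 − (1.2)² = 2.16;  Var(W) = 4.2 − (1.8)² = 0.96
Cov(U,W) = 2.4 − (1.2)(1.8) = 0.24
Var(U + 2W) = (1)²·2.16 + (2)²·0.96 + 2·(1)·(2)·0.24 = 6.96

6.9600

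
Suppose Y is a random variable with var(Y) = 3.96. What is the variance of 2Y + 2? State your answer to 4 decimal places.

15.8400

var(2Y + 2) = (2)²·var(Y) = 4·3.96 = 15.84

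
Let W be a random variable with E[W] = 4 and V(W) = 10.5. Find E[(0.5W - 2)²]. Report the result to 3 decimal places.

E[0.5W - 2] = 0.5·4 − 2 = 0
V(0.5W - 2) = (0.5)²·10.5 = 2.625
E[(0.5W - 2)²] = V((0.5W - 2)) + (E[(0.5W - 2)])² = 2.625 + (0)² = 2.625

2.625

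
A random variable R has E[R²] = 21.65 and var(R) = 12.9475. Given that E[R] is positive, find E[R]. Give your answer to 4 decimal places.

(E[R])² = E[R²] − var(R) = 21.65 − 12.9475 = 8.7025
E[R] = √8.7025 = 2.95

2.9500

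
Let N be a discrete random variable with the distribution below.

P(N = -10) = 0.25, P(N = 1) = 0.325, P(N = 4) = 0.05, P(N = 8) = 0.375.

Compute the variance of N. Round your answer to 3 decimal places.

49.074

E[N] = (-10)(0.25) + (1)(0.325) + (4)(0.05) + (8)(0.375) = 1.025
E[N²] = (-10)²(0.25) + (1)²(0.325) + (4)²(0.05) + (8)²(0.375) = 50.125
var(N) = E[N²] − (E[N])² = 50.125 − (1.025)² = 49.074375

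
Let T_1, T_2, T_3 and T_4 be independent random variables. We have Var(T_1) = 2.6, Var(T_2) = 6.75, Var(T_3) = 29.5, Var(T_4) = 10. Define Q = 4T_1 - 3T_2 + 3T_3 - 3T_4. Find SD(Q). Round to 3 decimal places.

21.397

By independence, Var(Q) = (4)²Var(T_1) + (-3)²Var(T_2) + (3)²Var(T_3) + (-3)²Var(T_4)
= (4)²·2.6 + (-3)²·6.75 + (3)²·29.5 + (-3)²·10 = 457.85
SD(Q) = √457.85 ≈ 21.397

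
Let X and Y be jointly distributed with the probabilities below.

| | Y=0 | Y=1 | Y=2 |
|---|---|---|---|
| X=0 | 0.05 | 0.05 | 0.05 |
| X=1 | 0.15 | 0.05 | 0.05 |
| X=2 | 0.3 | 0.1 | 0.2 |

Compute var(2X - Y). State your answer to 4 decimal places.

2.9900

E[X] = 1.45,  E[Y] = 0.8,  E[XY] = 1.15
var(X) = 2.65 − (1.45)² = 0.5475;  var(Y) = 1.4 − (0.8)² = 0.76
Cov(X,Y) = 1.15 − (1.45)(0.8) = -0.01
var(2X - Y) = (2)²·0.5475 + (-1)²·0.76 + 2·(2)·(-1)·-0.01 = 2.99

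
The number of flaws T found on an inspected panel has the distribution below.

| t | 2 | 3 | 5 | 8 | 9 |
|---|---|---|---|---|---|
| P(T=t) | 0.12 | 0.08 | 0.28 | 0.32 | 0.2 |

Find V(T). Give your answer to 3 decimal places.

5.942

E[T] = (2)(0.12) + (3)(0.08) + (5)(0.28) + (8)(0.32) + (9)(0.2) = 6.24
E[T²] = (2)²(0.12) + (3)²(0.08) + (5)²(0.28) + (8)²(0.32) + (9)²(0.2) = 44.88
V(T) = E[T²] − (E[T])² = 44.88 − (6.24)² = 5.9424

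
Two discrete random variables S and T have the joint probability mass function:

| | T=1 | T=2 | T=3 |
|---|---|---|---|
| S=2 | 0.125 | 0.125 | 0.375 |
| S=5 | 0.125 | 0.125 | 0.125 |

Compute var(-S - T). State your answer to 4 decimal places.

2.2344

E[S] = 3.125,  E[T] = 2.25,  E[ST] = 6.75
var(S) = 11.875 − (3.125)² = 2.109375;  var(T) = 5.75 − (2.25)² = 0.6875
Cov(S,T) = 6.75 − (3.125)(2.25) = -0.28125
var(-S - T) = (-1)²·2.109375 + (-1)²·0.6875 + 2·(-1)·(-1)·-0.28125 = 2.234375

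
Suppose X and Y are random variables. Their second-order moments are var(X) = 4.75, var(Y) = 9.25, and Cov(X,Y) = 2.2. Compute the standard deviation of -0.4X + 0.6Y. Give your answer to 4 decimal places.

var(-0.4X + 0.6Y) = (-0.4)²·var(X) + (0.6)²·var(Y) + 2·(-0.4)·(0.6)·Cov(X,Y)
= 0.16·4.75 + 0.36·9.25 + -0.48·2.2 = 3.034
σ(-0.4X + 0.6Y) = √3.034 ≈ 1.7418

1.7418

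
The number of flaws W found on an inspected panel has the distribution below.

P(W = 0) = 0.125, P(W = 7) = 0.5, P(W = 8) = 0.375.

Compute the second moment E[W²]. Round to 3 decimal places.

48.500

E[W²] = (0)²(0.125) + (7)²(0.5) + (8)²(0.375) = 48.5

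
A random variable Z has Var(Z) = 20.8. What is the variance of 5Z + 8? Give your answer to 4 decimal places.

520.0000

Var(5Z + 8) = (5)²·Var(Z) = 25·20.8 = 520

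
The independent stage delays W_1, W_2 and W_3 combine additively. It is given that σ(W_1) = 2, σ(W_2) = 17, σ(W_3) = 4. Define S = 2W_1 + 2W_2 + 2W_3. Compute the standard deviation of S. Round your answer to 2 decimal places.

Var(W_1) = 4, Var(W_2) = 289, Var(W_3) = 16
By independence, Var(S) = (2)²Var(W_1) + (2)²Var(W_2) + (2)²Var(W_3)
= (2)²·4 + (2)²·289 + (2)²·16 = 1236
σ(S) = √1236 ≈ 35.16

35.16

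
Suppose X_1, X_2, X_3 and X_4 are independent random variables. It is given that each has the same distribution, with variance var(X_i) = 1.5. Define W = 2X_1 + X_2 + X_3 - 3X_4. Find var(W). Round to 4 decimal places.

By independence, var(W) = (2)²var(X_1) + (1)²var(X_2) + (1)²var(X_3) + (-3)²var(X_4)
= (2)²·1.5 + (1)²·1.5 + (1)²·1.5 + (-3)²·1.5 = 22.5

22.5000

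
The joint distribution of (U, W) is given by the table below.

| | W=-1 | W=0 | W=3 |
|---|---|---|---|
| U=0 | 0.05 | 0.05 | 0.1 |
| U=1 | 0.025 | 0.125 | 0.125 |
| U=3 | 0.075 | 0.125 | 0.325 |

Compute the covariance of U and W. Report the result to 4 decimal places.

E[U] = 1.85,  E[W] = 1.5
E[UW] = 3.05
Cov(U,W) = E[UW] − E[U]E[W] = 3.05 − (1.85)(1.5) = 0.275

0.2750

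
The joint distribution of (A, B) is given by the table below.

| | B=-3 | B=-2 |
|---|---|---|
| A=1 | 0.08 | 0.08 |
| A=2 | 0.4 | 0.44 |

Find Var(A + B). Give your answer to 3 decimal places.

E[A] = 1.84,  E[B] = -2.48,  E[AB] = -4.56
Var(A) = 3.52 − (1.84)² = 0.1344;  Var(B) = 6.4 − (-2.48)² = 0.2496
Cov(A,B) = -4.56 − (1.84)(-2.48) = 0.0032
Var(A + B) = (1)²·0.1344 + (1)²·0.2496 + 2·(1)·(1)·0.0032 = 0.3904

0.390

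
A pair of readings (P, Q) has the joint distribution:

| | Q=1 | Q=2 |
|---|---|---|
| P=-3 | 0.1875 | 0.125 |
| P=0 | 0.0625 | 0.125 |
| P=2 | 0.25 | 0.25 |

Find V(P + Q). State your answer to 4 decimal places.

E[P] = 0.0625,  E[Q] = 1.5,  E[PQ] = 0.1875
V(P) = 4.8125 − (0.0625)² = 4.80859375;  V(Q) = 2.5 − (1.5)² = 0.25
Cov(P,Q) = 0.1875 − (0.0625)(1.5) = 0.09375
V(P + Q) = (1)²·4.80859375 + (1)²·0.25 + 2·(1)·(1)·0.09375 = 5.24609375

5.2461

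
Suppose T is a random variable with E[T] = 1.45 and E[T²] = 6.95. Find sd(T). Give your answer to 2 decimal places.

V(T) = 6.95 − (1.45)² = 4.8475
sd(T) = √4.8475 ≈ 2.20

2.20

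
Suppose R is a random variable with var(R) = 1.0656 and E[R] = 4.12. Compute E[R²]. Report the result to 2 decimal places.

18.04

E[R²] = var(R) + (E[R])² = 1.0656 + (4.12)² = 18.04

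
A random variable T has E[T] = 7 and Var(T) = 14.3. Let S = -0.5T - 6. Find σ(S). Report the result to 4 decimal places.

Var(-0.5T - 6) = (-0.5)²·14.3 = 3.575
σ(S) = √3.575 ≈ 1.8908

1.8908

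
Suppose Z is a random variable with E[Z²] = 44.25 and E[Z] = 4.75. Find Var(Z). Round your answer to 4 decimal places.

21.6875

Var(Z) = 44.25 − (4.75)² = 21.6875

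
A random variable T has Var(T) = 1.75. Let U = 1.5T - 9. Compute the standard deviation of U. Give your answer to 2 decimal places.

1.98

Var(1.5T - 9) = (1.5)²·1.75 = 3.9375
SD(U) = √3.9375 ≈ 1.98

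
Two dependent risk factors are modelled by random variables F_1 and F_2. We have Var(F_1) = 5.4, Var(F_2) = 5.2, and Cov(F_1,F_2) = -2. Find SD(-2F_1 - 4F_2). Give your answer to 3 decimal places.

Var(-2F_1 - 4F_2) = (-2)²·Var(F_1) + (-4)²·Var(F_2) + 2·(-2)·(-4)·Cov(F_1,F_2)
= 4·5.4 + 16·5.2 + 16·-2 = 72.8
SD(-2F_1 - 4F_2) = √72.8 ≈ 8.532

8.532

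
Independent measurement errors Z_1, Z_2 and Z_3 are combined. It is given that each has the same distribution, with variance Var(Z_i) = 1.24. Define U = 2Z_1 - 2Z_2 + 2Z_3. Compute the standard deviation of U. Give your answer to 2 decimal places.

3.86

By independence, Var(U) = (2)²Var(Z_1) + (-2)²Var(Z_2) + (2)²Var(Z_3)
= (2)²·1.24 + (-2)²·1.24 + (2)²·1.24 = 14.88
σ(U) = √14.88 ≈ 3.86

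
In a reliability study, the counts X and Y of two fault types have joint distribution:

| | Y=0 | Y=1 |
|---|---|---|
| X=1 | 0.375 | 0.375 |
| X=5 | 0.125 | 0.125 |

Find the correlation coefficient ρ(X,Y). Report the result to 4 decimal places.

0.0000

E[X] = 2,  E[Y] = 0.5
E[XY] = 1
Cov(X,Y) = E[XY] − E[X]E[Y] = 1 − (2)(0.5) = 0
Var(X) = 3,  Var(Y) = 0.25
ρ = 0 / √(3·0.25) ≈ 0.0000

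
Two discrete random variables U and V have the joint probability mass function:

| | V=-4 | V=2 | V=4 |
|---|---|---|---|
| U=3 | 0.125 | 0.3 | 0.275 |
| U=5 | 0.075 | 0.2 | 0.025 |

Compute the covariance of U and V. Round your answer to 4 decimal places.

-0.4400

E[U] = 3.6,  E[V] = 1.4
E[UV] = 4.6
cov(U,V) = E[UV] − E[U]E[V] = 4.6 − (3.6)(1.4) = -0.44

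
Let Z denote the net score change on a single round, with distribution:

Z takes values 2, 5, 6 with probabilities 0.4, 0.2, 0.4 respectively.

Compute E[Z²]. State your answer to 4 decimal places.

21.0000

E[Z²] = (2)²(0.4) + (5)²(0.2) + (6)²(0.4) = 21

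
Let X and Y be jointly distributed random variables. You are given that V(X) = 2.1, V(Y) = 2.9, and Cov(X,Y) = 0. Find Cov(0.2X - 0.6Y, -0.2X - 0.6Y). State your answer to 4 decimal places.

Cov(0.2X - 0.6Y, -0.2X - 0.6Y) = (0.2)(-0.2)V(X) + (-0.6)(-0.6)V(Y) + [(0.2)(-0.6) + (-0.6)(-0.2)]Cov(X,Y)
= -0.04·2.1 + 0.36·2.9 + 0·0 = 0.96

0.9600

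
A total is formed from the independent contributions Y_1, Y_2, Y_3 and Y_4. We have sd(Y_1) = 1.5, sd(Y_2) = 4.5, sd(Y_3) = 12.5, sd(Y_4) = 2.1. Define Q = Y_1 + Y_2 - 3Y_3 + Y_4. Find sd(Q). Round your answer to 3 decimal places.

V(Y_1) = 2.25, V(Y_2) = 20.25, V(Y_3) = 156.25, V(Y_4) = 4.41
By independence, V(Q) = (1)²V(Y_1) + (1)²V(Y_2) + (-3)²V(Y_3) + (1)²V(Y_4)
= (1)²·2.25 + (1)²·20.25 + (-3)²·156.25 + (1)²·4.41 = 1433.16
sd(Q) = √1433.16 ≈ 37.857

37.857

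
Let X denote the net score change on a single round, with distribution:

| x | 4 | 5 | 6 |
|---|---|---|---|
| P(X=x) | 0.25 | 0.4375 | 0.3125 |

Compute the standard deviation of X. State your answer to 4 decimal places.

E[X] = (4)(0.25) + (5)(0.4375) + (6)(0.3125) = 5.0625
E[X²] = (4)²(0.25) + (5)²(0.4375) + (6)²(0.3125) = 26.1875
var(X) = E[X²] − (E[X])² = 26.1875 − (5.0625)² = 0.55859375
sd(X) = √0.55859375 ≈ 0.7474

0.7474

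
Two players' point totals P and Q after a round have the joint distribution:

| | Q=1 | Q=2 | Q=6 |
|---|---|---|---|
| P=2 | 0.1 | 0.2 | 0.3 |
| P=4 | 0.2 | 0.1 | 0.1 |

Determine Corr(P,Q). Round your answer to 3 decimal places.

E[P] = 2.8,  E[Q] = 3.3
E[PQ] = 8.6
Cov(P,Q) = E[PQ] − E[P]E[Q] = 8.6 − (2.8)(3.3) = -0.64
var(P) = 0.96,  var(Q) = 5.01
ρ = -0.64 / √(0.96·5.01) ≈ -0.292

-0.292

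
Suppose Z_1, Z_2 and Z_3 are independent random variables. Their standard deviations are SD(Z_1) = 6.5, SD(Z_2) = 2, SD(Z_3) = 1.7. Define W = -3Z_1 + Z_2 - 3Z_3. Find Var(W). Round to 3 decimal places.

Var(Z_1) = 42.25, Var(Z_2) = 4, Var(Z_3) = 2.89
By independence, Var(W) = (-3)²Var(Z_1) + (1)²Var(Z_2) + (-3)²Var(Z_3)
= (-3)²·42.25 + (1)²·4 + (-3)²·2.89 = 410.26

410.260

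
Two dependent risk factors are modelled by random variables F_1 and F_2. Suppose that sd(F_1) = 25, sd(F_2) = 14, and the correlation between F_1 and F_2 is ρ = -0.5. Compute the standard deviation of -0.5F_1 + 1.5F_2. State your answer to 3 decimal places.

29.321

var(F_1) = (25)² = 625;  var(F_2) = (14)² = 196
Cov(F_1,F_2) = ρ·sd(F_1)·sd(F_2) = -0.5·25·14 = -175
var(-0.5F_1 + 1.5F_2) = (-0.5)²·var(F_1) + (1.5)²·var(F_2) + 2·(-0.5)·(1.5)·Cov(F_1,F_2)
= 0.25·625 + 2.25·196 + -1.5·-175 = 859.75
sd(-0.5F_1 + 1.5F_2) = √859.75 ≈ 29.321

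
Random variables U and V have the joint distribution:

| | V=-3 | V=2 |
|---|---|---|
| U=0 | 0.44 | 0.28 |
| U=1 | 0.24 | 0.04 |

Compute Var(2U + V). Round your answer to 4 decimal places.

E[U] = 0.28,  E[V] = -1.4,  E[UV] = -0.64
Var(U) = 0.28 − (0.28)² = 0.2016;  Var(V) = 7.4 − (-1.4)² = 5.44
cov(U,V) = -0.64 − (0.28)(-1.4) = -0.248
Var(2U + V) = (2)²·0.2016 + (1)²·5.44 + 2·(2)·(1)·-0.248 = 5.2544

5.2544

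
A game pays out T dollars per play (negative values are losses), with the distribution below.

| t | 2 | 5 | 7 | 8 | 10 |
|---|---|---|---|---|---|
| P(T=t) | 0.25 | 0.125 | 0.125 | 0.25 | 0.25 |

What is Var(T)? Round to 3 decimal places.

E[T] = (2)(0.25) + (5)(0.125) + (7)(0.125) + (8)(0.25) + (10)(0.25) = 6.5
E[T²] = (2)²(0.25) + (5)²(0.125) + (7)²(0.125) + (8)²(0.25) + (10)²(0.25) = 51.25
Var(T) = E[T²] − (E[T])² = 51.25 − (6.5)² = 9

9.000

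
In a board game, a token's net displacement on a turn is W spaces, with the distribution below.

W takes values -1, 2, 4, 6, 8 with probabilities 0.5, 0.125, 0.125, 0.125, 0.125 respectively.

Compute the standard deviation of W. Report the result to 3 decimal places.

E[W] = (-1)(0.5) + (2)(0.125) + (4)(0.125) + (6)(0.125) + (8)(0.125) = 2
E[W²] = (-1)²(0.5) + (2)²(0.125) + (4)²(0.125) + (6)²(0.125) + (8)²(0.125) = 15.5
V(W) = E[W²] − (E[W])² = 15.5 − (2)² = 11.5
sd(W) = √11.5 ≈ 3.391

3.391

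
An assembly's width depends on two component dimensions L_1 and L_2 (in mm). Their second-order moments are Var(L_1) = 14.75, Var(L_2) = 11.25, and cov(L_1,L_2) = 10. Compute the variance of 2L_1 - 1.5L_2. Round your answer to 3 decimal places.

24.313

Var(2L_1 - 1.5L_2) = (2)²·Var(L_1) + (-1.5)²·Var(L_2) + 2·(2)·(-1.5)·cov(L_1,L_2)
= 4·14.75 + 2.25·11.25 + -6·10 = 24.3125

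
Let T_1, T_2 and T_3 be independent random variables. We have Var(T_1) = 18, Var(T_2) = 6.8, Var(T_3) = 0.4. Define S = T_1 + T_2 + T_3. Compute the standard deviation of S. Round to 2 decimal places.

5.02

By independence, Var(S) = (1)²Var(T_1) + (1)²Var(T_2) + (1)²Var(T_3)
= (1)²·18 + (1)²·6.8 + (1)²·0.4 = 25.2
sd(S) = √25.2 ≈ 5.02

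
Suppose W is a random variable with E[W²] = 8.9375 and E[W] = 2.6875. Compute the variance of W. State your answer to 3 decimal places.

1.715

Var(W) = 8.9375 − (2.6875)² = 1.71484375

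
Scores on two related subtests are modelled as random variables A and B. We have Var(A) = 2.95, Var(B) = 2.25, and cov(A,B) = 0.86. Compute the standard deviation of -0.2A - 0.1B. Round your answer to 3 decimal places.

Var(-0.2A - 0.1B) = (-0.2)²·Var(A) + (-0.1)²·Var(B) + 2·(-0.2)·(-0.1)·cov(A,B)
= 0.04·2.95 + 0.01·2.25 + 0.04·0.86 = 0.1749
SD(-0.2A - 0.1B) = √0.1749 ≈ 0.418

0.418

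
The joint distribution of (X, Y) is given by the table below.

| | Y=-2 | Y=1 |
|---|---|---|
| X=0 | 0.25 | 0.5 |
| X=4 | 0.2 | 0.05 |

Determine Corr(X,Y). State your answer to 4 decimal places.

E[X] = 1,  E[Y] = -0.35
E[XY] = -1.4
cov(X,Y) = E[XY] − E[X]E[Y] = -1.4 − (1)(-0.35) = -1.05
V(X) = 3,  V(Y) = 2.2275
ρ = -1.05 / √(3·2.2275) ≈ -0.4062

-0.4062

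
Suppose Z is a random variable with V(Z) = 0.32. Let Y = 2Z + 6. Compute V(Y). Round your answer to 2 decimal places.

V(2Z + 6) = (2)²·V(Z) = 4·0.32 = 1.28

1.28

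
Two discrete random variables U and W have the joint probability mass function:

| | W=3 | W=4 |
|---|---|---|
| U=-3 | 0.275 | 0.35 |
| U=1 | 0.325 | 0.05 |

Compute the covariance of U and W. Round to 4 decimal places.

-0.4000

E[U] = -1.5,  E[W] = 3.4
E[UW] = -5.5
Cov(U,W) = E[UW] − E[U]E[W] = -5.5 − (-1.5)(3.4) = -0.4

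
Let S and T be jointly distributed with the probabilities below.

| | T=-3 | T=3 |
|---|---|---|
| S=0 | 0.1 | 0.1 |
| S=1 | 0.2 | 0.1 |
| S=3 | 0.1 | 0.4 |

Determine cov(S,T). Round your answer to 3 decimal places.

E[S] = 1.8,  E[T] = 0.6
E[ST] = 2.4
cov(S,T) = E[ST] − E[S]E[T] = 2.4 − (1.8)(0.6) = 1.32

1.320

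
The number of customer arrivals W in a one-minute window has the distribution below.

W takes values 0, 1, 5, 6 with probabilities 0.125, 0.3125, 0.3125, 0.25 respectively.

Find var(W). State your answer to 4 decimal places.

E[W] = (0)(0.125) + (1)(0.3125) + (5)(0.3125) + (6)(0.25) = 3.375
E[W²] = (0)²(0.125) + (1)²(0.3125) + (5)²(0.3125) + (6)²(0.25) = 17.125
var(W) = E[W²] − (E[W])² = 17.125 − (3.375)² = 5.734375

5.7344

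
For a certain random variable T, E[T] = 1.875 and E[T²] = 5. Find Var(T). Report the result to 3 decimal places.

1.484

Var(T) = 5 − (1.875)² = 1.484375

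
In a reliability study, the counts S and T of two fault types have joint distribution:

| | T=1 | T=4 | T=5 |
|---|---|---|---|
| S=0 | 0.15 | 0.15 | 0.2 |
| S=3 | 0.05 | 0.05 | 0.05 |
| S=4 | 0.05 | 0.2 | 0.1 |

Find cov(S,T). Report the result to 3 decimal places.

E[S] = 1.85,  E[T] = 3.6
E[ST] = 6.9
cov(S,T) = E[ST] − E[S]E[T] = 6.9 − (1.85)(3.6) = 0.24

0.240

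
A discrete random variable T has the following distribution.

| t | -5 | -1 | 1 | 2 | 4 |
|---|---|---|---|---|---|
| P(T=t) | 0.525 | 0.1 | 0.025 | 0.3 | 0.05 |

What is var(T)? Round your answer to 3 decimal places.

E[T] = (-5)(0.525) + (-1)(0.1) + (1)(0.025) + (2)(0.3) + (4)(0.05) = -1.9
E[T²] = (-5)²(0.525) + (-1)²(0.1) + (1)²(0.025) + (2)²(0.3) + (4)²(0.05) = 15.25
var(T) = E[T²] − (E[T])² = 15.25 − (-1.9)² = 11.64

11.640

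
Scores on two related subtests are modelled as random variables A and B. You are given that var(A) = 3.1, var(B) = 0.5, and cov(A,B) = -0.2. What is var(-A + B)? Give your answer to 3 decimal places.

var(-A + B) = (-1)²·var(A) + (1)²·var(B) + 2·(-1)·(1)·cov(A,B)
= 1·3.1 + 1·0.5 + -2·-0.2 = 4

4.000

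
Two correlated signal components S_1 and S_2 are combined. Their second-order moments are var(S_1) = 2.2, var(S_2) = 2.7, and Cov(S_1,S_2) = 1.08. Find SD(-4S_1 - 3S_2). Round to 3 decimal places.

var(-4S_1 - 3S_2) = (-4)²·var(S_1) + (-3)²·var(S_2) + 2·(-4)·(-3)·Cov(S_1,S_2)
= 16·2.2 + 9·2.7 + 24·1.08 = 85.42
SD(-4S_1 - 3S_2) = √85.42 ≈ 9.242

9.242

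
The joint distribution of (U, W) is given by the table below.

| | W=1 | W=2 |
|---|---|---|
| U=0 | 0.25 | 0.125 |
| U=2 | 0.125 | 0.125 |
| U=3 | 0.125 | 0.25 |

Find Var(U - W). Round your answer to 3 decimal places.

E[U] = 1.625,  E[W] = 1.5,  E[UW] = 2.625
Var(U) = 4.375 − (1.625)² = 1.734375;  Var(W) = 2.5 − (1.5)² = 0.25
cov(U,W) = 2.625 − (1.625)(1.5) = 0.1875
Var(U - W) = (1)²·1.734375 + (-1)²·0.25 + 2·(1)·(-1)·0.1875 = 1.609375

1.609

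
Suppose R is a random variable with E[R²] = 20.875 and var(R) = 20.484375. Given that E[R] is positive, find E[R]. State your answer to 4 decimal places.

0.6250

(E[R])² = E[R²] − var(R) = 20.875 − 20.484375 = 0.390625
E[R] = √0.390625 = 0.625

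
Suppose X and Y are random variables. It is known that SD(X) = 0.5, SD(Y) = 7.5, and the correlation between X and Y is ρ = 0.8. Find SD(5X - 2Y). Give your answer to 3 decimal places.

13.086

Var(X) = (0.5)² = 0.25;  Var(Y) = (7.5)² = 56.25
Cov(X,Y) = ρ·SD(X)·SD(Y) = 0.8·0.5·7.5 = 3
Var(5X - 2Y) = (5)²·Var(X) + (-2)²·Var(Y) + 2·(5)·(-2)·Cov(X,Y)
= 25·0.25 + 4·56.25 + -20·3 = 171.25
SD(5X - 2Y) = √171.25 ≈ 13.086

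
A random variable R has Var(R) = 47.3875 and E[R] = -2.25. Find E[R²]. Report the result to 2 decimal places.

52.45

E[R²] = Var(R) + (E[R])² = 47.3875 + (-2.25)² = 52.45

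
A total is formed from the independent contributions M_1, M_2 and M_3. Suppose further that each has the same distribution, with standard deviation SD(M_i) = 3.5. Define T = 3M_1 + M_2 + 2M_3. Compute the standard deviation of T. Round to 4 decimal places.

Var(M_i) = (3.5)² = 12.25
By independence, Var(T) = (3)²Var(M_1) + (1)²Var(M_2) + (2)²Var(M_3)
= (3)²·12.25 + (1)²·12.25 + (2)²·12.25 = 171.5
SD(T) = √171.5 ≈ 13.0958

13.0958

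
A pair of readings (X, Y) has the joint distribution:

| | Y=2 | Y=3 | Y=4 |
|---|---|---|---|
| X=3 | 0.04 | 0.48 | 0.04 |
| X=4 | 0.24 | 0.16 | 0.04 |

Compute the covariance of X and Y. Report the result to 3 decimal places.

E[X] = 3.44,  E[Y] = 2.8
E[XY] = 9.52
Cov(X,Y) = E[XY] − E[X]E[Y] = 9.52 − (3.44)(2.8) = -0.112

-0.112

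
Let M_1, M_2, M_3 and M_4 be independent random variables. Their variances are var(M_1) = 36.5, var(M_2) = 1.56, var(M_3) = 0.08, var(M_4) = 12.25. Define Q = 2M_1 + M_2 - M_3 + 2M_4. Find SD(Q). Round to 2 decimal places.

14.02

By independence, var(Q) = (2)²var(M_1) + (1)²var(M_2) + (-1)²var(M_3) + (2)²var(M_4)
= (2)²·36.5 + (1)²·1.56 + (-1)²·0.08 + (2)²·12.25 = 196.64
SD(Q) = √196.64 ≈ 14.02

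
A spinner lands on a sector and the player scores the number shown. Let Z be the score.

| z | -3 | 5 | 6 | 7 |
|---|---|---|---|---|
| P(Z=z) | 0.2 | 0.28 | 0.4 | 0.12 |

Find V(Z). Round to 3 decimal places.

12.758

E[Z] = (-3)(0.2) + (5)(0.28) + (6)(0.4) + (7)(0.12) = 4.04
E[Z²] = (-3)²(0.2) + (5)²(0.28) + (6)²(0.4) + (7)²(0.12) = 29.08
V(Z) = E[Z²] − (E[Z])² = 29.08 − (4.04)² = 12.7584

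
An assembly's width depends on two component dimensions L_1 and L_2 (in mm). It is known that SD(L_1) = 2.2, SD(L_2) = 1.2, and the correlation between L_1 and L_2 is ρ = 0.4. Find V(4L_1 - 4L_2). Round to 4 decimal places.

V(L_1) = (2.2)² = 4.84;  V(L_2) = (1.2)² = 1.44
Cov(L_1,L_2) = ρ·SD(L_1)·SD(L_2) = 0.4·2.2·1.2 = 1.056
V(4L_1 - 4L_2) = (4)²·V(L_1) + (-4)²·V(L_2) + 2·(4)·(-4)·Cov(L_1,L_2)
= 16·4.84 + 16·1.44 + -32·1.056 = 66.688

66.6880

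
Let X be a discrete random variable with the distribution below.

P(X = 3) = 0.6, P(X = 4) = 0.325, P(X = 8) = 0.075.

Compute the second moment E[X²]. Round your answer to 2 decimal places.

15.40

E[X²] = (3)²(0.6) + (4)²(0.325) + (8)²(0.075) = 15.4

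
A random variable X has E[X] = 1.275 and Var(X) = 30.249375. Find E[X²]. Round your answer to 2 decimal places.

E[X²] = Var(X) + (E[X])² = 30.249375 + (1.275)² = 31.875

31.88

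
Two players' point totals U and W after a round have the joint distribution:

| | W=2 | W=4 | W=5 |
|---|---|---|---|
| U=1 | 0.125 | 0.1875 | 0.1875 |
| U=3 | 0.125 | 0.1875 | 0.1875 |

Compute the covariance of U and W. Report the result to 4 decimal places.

0.0000

E[U] = 2,  E[W] = 3.875
E[UW] = 7.75
Cov(U,W) = E[UW] − E[U]E[W] = 7.75 − (2)(3.875) = 0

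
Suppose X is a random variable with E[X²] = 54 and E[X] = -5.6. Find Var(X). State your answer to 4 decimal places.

22.6400

Var(X) = 54 − (-5.6)² = 22.64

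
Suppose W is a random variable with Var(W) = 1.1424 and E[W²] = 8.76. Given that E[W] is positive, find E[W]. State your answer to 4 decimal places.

2.7600

(E[W])² = E[W²] − Var(W) = 8.76 − 1.1424 = 7.6176
E[W] = √7.6176 = 2.76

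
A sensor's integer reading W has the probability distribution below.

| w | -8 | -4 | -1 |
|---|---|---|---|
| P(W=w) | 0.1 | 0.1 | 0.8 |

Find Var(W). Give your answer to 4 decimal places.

4.8000

E[W] = (-8)(0.1) + (-4)(0.1) + (-1)(0.8) = -2
E[W²] = (-8)²(0.1) + (-4)²(0.1) + (-1)²(0.8) = 8.8
Var(W) = E[W²] − (E[W])² = 8.8 − (-2)² = 4.8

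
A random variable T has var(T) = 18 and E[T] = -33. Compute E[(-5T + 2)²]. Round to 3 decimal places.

28339.000

E[-5T + 2] = -5·-33 + 2 = 167
var(-5T + 2) = (-5)²·18 = 450
E[(-5T + 2)²] = var((-5T + 2)) + (E[(-5T + 2)])² = 450 + (167)² = 28339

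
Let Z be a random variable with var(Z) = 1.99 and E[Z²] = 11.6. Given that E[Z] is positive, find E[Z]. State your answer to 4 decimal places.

3.1000

(E[Z])² = E[Z²] − var(Z) = 11.6 − 1.99 = 9.61
E[Z] = √9.61 = 3.1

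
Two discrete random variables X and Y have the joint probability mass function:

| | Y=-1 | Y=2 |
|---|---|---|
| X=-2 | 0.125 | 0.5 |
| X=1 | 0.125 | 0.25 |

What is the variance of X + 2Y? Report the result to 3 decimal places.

7.734

E[X] = -0.875,  E[Y] = 1.25,  E[XY] = -1.375
Var(X) = 2.875 − (-0.875)² = 2.109375;  Var(Y) = 3.25 − (1.25)² = 1.6875
Cov(X,Y) = -1.375 − (-0.875)(1.25) = -0.28125
Var(X + 2Y) = (1)²·2.109375 + (2)²·1.6875 + 2·(1)·(2)·-0.28125 = 7.734375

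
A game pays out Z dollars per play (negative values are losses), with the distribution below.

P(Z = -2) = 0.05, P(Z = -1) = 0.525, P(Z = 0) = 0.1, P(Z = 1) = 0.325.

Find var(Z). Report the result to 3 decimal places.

E[Z] = (-2)(0.05) + (-1)(0.525) + (0)(0.1) + (1)(0.325) = -0.3
E[Z²] = (-2)²(0.05) + (-1)²(0.525) + (0)²(0.1) + (1)²(0.325) = 1.05
var(Z) = E[Z²] − (E[Z])² = 1.05 − (-0.3)² = 0.96

0.960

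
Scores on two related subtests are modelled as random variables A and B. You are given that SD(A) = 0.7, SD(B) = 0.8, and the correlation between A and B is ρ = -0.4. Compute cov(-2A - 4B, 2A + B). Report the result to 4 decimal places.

-2.2800

var(A) = (0.7)² = 0.49;  var(B) = (0.8)² = 0.64
cov(A,B) = ρ·SD(A)·SD(B) = -0.4·0.7·0.8 = -0.224
cov(-2A - 4B, 2A + B) = (-2)(2)var(A) + (-4)(1)var(B) + [(-2)(1) + (-4)(2)]cov(A,B)
= -4·0.49 + -4·0.64 + -10·-0.224 = -2.28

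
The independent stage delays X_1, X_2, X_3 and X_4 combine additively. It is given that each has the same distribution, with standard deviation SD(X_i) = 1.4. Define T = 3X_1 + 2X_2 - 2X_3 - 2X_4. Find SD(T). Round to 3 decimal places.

V(X_i) = (1.4)² = 1.96
By independence, V(T) = (3)²V(X_1) + (2)²V(X_2) + (-2)²V(X_3) + (-2)²V(X_4)
= (3)²·1.96 + (2)²·1.96 + (-2)²·1.96 + (-2)²·1.96 = 41.16
SD(T) = √41.16 ≈ 6.416

6.416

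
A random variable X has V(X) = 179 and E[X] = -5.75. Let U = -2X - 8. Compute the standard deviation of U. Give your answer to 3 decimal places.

26.758

V(-2X - 8) = (-2)²·179 = 716
SD(U) = √716 ≈ 26.758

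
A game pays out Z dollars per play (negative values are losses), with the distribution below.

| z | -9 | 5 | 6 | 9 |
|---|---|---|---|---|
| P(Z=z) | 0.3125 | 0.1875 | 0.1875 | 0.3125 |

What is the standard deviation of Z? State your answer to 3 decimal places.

7.603

E[Z] = (-9)(0.3125) + (5)(0.1875) + (6)(0.1875) + (9)(0.3125) = 2.0625
E[Z²] = (-9)²(0.3125) + (5)²(0.1875) + (6)²(0.1875) + (9)²(0.3125) = 62.0625
Var(Z) = E[Z²] − (E[Z])² = 62.0625 − (2.0625)² = 57.80859375
SD(Z) = √57.80859375 ≈ 7.603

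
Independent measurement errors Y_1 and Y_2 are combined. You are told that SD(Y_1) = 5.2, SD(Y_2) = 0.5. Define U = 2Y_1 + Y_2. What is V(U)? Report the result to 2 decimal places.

V(Y_1) = 27.04, V(Y_2) = 0.25
By independence, V(U) = (2)²V(Y_1) + (1)²V(Y_2)
= (2)²·27.04 + (1)²·0.25 = 108.41

108.41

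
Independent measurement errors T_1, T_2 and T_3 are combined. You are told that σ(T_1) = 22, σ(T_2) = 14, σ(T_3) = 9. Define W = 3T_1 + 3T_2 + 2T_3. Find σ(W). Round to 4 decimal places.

80.2745

Var(T_1) = 484, Var(T_2) = 196, Var(T_3) = 81
By independence, Var(W) = (3)²Var(T_1) + (3)²Var(T_2) + (2)²Var(T_3)
= (3)²·484 + (3)²·196 + (2)²·81 = 6444
σ(W) = √6444 ≈ 80.2745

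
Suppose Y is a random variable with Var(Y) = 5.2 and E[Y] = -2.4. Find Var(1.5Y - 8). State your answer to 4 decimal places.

11.7000

Var(1.5Y - 8) = (1.5)²·Var(Y) = 2.25·5.2 = 11.7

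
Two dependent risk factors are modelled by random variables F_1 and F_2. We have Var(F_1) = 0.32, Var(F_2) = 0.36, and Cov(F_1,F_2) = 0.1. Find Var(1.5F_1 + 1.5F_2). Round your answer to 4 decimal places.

1.9800

Var(1.5F_1 + 1.5F_2) = (1.5)²·Var(F_1) + (1.5)²·Var(F_2) + 2·(1.5)·(1.5)·Cov(F_1,F_2)
= 2.25·0.32 + 2.25·0.36 + 4.5·0.1 = 1.98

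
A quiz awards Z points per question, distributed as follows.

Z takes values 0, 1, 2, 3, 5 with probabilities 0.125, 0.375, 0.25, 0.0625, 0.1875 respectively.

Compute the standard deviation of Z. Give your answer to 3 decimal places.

E[Z] = (0)(0.125) + (1)(0.375) + (2)(0.25) + (3)(0.0625) + (5)(0.1875) = 2
E[Z²] = (0)²(0.125) + (1)²(0.375) + (2)²(0.25) + (3)²(0.0625) + (5)²(0.1875) = 6.625
var(Z) = E[Z²] − (E[Z])² = 6.625 − (2)² = 2.625
sd(Z) = √2.625 ≈ 1.620

1.620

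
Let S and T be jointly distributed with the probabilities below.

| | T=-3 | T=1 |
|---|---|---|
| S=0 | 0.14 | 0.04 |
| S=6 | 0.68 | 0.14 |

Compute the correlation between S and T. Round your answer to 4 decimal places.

-0.0515

E[S] = 4.92,  E[T] = -2.28
E[ST] = -11.4
Cov(S,T) = E[ST] − E[S]E[T] = -11.4 − (4.92)(-2.28) = -0.1824
var(S) = 5.3136,  var(T) = 2.3616
ρ = -0.1824 / √(5.3136·2.3616) ≈ -0.0515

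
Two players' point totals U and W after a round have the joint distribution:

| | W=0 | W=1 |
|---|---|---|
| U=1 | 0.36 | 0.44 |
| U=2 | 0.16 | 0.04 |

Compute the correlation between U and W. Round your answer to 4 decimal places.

-0.2802

E[U] = 1.2,  E[W] = 0.48
E[UW] = 0.52
Cov(U,W) = E[UW] − E[U]E[W] = 0.52 − (1.2)(0.48) = -0.056
Var(U) = 0.16,  Var(W) = 0.2496
ρ = -0.056 / √(0.16·0.2496) ≈ -0.2802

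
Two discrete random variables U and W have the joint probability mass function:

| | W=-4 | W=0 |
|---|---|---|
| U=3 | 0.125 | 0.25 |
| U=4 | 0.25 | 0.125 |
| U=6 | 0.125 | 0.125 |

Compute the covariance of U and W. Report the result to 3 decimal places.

-0.250

E[U] = 4.125,  E[W] = -2
E[UW] = -8.5
cov(U,W) = E[UW] − E[U]E[W] = -8.5 − (4.125)(-2) = -0.25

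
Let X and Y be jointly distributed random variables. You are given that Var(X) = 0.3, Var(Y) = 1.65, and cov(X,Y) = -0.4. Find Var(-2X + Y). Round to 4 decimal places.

4.4500

Var(-2X + Y) = (-2)²·Var(X) + (1)²·Var(Y) + 2·(-2)·(1)·cov(X,Y)
= 4·0.3 + 1·1.65 + -4·-0.4 = 4.45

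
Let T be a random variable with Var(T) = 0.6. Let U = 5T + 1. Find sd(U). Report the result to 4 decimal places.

3.8730

Var(5T + 1) = (5)²·0.6 = 15
sd(U) = √15 ≈ 3.8730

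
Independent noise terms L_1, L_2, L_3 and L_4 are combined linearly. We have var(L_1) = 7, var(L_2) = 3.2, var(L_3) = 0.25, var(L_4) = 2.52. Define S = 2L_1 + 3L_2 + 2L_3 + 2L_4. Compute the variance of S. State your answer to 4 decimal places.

By independence, var(S) = (2)²var(L_1) + (3)²var(L_2) + (2)²var(L_3) + (2)²var(L_4)
= (2)²·7 + (3)²·3.2 + (2)²·0.25 + (2)²·2.52 = 67.88

67.8800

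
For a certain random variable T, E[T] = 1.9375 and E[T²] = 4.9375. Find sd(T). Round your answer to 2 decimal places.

1.09

V(T) = 4.9375 − (1.9375)² = 1.18359375
sd(T) = √1.18359375 ≈ 1.09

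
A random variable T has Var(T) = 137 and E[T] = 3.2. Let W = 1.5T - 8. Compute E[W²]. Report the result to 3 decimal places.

318.490

E[1.5T - 8] = 1.5·3.2 − 8 = -3.2
Var(1.5T - 8) = (1.5)²·137 = 308.25
E[W²] = Var(W) + (E[W])² = 308.25 + (-3.2)² = 318.49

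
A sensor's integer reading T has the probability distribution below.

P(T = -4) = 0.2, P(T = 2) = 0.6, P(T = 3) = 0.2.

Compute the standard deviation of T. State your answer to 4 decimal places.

E[T] = (-4)(0.2) + (2)(0.6) + (3)(0.2) = 1
E[T²] = (-4)²(0.2) + (2)²(0.6) + (3)²(0.2) = 7.4
V(T) = E[T²] − (E[T])² = 7.4 − (1)² = 6.4
sd(T) = √6.4 ≈ 2.5298

2.5298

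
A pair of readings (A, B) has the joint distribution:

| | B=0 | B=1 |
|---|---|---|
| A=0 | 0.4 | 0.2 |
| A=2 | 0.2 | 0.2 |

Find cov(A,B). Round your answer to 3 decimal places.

E[A] = 0.8,  E[B] = 0.4
E[AB] = 0.4
cov(A,B) = E[AB] − E[A]E[B] = 0.4 − (0.8)(0.4) = 0.08

0.080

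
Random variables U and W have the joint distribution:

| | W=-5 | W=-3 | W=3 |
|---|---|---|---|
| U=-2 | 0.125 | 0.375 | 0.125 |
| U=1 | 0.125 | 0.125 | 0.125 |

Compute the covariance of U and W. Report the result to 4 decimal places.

0.3750

E[U] = -0.875,  E[W] = -2
E[UW] = 2.125
cov(U,W) = E[UW] − E[U]E[W] = 2.125 − (-0.875)(-2) = 0.375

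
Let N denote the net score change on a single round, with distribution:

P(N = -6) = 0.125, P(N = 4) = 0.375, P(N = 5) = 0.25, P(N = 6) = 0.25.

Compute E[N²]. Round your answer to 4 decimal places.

E[N²] = (-6)²(0.125) + (4)²(0.375) + (5)²(0.25) + (6)²(0.25) = 25.75

25.7500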